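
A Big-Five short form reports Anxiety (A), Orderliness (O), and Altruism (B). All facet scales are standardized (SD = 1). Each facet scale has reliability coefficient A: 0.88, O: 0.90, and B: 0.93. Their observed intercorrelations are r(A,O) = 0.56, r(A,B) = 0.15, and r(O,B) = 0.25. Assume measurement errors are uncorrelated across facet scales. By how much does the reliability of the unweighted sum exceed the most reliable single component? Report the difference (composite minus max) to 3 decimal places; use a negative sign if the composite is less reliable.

0.011

Var(sum) = 3 + 1.92 = 4.92; true-score variance = 2.71 + 1.92 = 4.63; composite reliability = 0.9411.
Max component reliability = 0.9300.
Difference = 0.9411 − 0.9300 = 0.011.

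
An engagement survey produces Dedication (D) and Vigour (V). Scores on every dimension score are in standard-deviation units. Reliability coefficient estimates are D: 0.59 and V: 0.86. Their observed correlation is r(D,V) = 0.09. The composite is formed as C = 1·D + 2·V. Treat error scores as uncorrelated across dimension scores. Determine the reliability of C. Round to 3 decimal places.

Var(C) = 1 + 2² + 2·[2·0.09] = 5 + 0.36 = 5.36.
Because errors are independent across components, Cov(Tᵢ,Tⱼ) = Cov(Xᵢ,Xⱼ); the off-diagonal part of the true-score variance is the same as above.
True-score variance = [0.59 + 2²·0.86] + 0.36 = 4.03 + 0.36 = 4.39.
Reliability = 4.39 / 5.36 = 0.819.

0.819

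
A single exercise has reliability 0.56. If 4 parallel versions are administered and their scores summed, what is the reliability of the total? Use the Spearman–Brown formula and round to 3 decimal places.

ρ_k = kρ / (1 + (k−1)ρ) = 4·0.56 / (1 + 3·0.56) = 2.240 / 2.680 = 0.836.

0.836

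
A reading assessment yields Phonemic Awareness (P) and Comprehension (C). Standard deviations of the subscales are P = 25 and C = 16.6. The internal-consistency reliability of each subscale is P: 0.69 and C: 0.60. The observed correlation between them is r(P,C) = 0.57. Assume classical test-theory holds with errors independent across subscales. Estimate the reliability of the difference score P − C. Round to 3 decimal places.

Var(P−C) = 25² + 16.6² − 2·25·16.6·0.57 = 900.56 − 473.1 = 427.46.
Under uncorrelated errors the observed covariances equal the true-score covariances, so only the own-variance terms attenuate.
True-score variance = [25²·0.69 + 16.6²·0.60] − 473.1 = 596.586 − 473.1 = 123.486.
Reliability = 123.486 / 427.46 = 0.289.

0.289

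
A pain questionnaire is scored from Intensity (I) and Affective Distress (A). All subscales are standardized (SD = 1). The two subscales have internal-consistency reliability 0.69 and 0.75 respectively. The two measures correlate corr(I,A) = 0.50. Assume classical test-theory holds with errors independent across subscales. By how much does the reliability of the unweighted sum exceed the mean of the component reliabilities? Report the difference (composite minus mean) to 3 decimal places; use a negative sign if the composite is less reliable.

Var(sum) = 2 + 1 = 3; true-score variance = 1.44 + 1 = 2.44; composite reliability = 0.8133.
Mean component reliability = 0.7200.
Difference = 0.8133 − 0.7200 = 0.093.

0.093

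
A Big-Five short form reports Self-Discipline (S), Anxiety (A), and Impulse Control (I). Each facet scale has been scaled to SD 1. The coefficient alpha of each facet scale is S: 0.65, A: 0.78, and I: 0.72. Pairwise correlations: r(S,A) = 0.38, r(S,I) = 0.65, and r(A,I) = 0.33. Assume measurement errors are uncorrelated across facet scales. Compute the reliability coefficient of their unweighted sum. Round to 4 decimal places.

Var(S+A+I) = 3 + 2·[0.38 + 0.65 + 0.33] = 3 + 2.72 = 5.72.
Under uncorrelated errors the observed covariances equal the true-score covariances, so only the own-variance terms attenuate.
True-score variance = [0.65 + 0.78 + 0.72] + 2.72 = 2.15 + 2.72 = 4.87.
Reliability = 4.87 / 5.72 = 0.8514.

0.8514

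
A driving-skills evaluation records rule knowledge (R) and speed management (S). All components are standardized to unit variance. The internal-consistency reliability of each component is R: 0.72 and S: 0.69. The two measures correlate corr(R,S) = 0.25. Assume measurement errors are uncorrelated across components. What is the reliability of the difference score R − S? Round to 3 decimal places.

0.607

Var(R−S) = 1 + 1 − 2·0.25 = 2 − 0.5 = 1.5.
Under uncorrelated errors the observed covariances equal the true-score covariances, so only the own-variance terms attenuate.
True-score variance = [0.72 + 0.69] − 0.5 = 1.41 − 0.5 = 0.91.
Reliability = 0.91 / 1.5 = 0.607.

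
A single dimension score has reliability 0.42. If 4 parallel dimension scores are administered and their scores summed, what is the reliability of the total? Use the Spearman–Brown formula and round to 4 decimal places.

0.7434

ρ_k = kρ / (1 + (k−1)ρ) = 4·0.42 / (1 + 3·0.42) = 1.680 / 2.260 = 0.7434.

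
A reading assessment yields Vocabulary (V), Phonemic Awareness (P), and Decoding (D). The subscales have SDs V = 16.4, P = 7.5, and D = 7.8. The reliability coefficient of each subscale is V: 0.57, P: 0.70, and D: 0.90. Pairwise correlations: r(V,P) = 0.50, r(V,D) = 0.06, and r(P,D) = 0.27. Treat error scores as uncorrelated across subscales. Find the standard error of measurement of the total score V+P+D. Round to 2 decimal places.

11.77

Var(total) = 386.05 + 169.94 = 555.99.
True-score variance = 247.438 + 169.94 = 417.379, so reliability = 0.7507.
Error variance = 555.99 − 417.379 = 138.612; SEM = √138.612 = 11.77.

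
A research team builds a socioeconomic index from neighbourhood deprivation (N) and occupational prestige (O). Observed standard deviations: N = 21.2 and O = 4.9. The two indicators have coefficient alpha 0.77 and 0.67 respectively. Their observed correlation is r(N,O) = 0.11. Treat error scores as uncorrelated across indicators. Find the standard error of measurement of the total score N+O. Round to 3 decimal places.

Var(total) = 473.45 + 22.8536 = 496.304.
True-score variance = 362.156 + 22.8536 = 385.009, so reliability = 0.7758.
Error variance = 496.304 − 385.009 = 111.294; SEM = √111.294 = 10.550.

10.550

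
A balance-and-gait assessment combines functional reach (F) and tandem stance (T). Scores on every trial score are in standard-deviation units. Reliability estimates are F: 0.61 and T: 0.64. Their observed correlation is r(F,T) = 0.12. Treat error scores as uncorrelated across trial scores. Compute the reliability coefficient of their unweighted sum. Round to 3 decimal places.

Var(F+T) = 2 + 2·[0.12] = 2 + 0.24 = 2.24.
Because errors are independent across components, Cov(Tᵢ,Tⱼ) = Cov(Xᵢ,Xⱼ); the off-diagonal part of the true-score variance is the same as above.
True-score variance = [0.61 + 0.64] + 0.24 = 1.25 + 0.24 = 1.49.
Reliability = 1.49 / 2.24 = 0.665.

0.665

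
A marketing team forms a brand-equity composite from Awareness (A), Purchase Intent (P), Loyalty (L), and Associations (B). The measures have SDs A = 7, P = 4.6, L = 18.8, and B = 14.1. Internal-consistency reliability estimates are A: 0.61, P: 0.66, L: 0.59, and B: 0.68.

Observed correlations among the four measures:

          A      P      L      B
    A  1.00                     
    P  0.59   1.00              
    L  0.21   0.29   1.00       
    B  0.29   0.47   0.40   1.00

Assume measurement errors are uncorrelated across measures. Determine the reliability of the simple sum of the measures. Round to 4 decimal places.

0.7858

Var(A+P+L+B) = 7² + 4.6² + 18.8² + 14.1² + 2·[7·4.6·0.59 + 7·18.8·0.21 + 7·14.1·0.29 + 4.6·18.8·0.29 + 4.6·14.1·0.47 + 18.8·14.1·0.40] = 622.41 + 473.705 = 1096.11.
Under uncorrelated errors the observed covariances equal the true-score covariances, so only the own-variance terms attenuate.
True-score variance = [7²·0.61 + 4.6²·0.66 + 18.8²·0.59 + 14.1²·0.68] + 473.705 = 387.576 + 473.705 = 861.281.
Reliability = 861.281 / 1096.11 = 0.7858.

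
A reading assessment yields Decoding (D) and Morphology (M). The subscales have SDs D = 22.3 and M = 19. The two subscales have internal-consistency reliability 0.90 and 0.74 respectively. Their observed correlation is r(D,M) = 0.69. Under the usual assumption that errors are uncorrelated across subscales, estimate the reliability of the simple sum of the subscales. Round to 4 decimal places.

0.9005

Var(D+M) = 22.3² + 19² + 2·[22.3·19·0.69] = 858.29 + 584.706 = 1443.
Because errors are independent across components, Cov(Tᵢ,Tⱼ) = Cov(Xᵢ,Xⱼ); the off-diagonal part of the true-score variance is the same as above.
True-score variance = [22.3²·0.90 + 19²·0.74] + 584.706 = 714.701 + 584.706 = 1299.41.
Reliability = 1299.41 / 1443 = 0.9005.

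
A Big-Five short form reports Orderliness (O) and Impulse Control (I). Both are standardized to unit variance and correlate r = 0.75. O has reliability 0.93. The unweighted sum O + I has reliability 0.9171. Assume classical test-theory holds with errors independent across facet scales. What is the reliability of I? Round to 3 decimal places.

0.780

Var(O+I) = 2 + 2·0.75 = 3.500.
True-score variance = ρ_O + ρ_I + 2·0.75, so 0.9171 = (0.93 + ρ_I + 1.50) / 3.500.
ρ_I = 0.9171·3.500 − 0.93 − 1.50 = 0.780.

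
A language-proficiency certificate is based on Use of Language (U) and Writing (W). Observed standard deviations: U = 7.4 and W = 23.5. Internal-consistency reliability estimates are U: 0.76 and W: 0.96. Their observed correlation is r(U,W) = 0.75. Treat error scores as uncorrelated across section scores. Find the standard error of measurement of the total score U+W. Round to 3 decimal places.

Var(total) = 607.01 + 260.85 = 867.86.
True-score variance = 571.778 + 260.85 = 832.628, so reliability = 0.9594.
Error variance = 867.86 − 832.628 = 35.2324; SEM = √35.2324 = 5.936.

5.936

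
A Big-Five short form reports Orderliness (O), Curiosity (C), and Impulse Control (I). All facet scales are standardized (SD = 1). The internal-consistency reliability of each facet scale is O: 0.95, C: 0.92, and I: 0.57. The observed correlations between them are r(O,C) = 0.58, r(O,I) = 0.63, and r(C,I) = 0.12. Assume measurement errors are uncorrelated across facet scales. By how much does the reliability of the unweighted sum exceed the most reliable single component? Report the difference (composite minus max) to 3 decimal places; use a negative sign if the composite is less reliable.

Var(sum) = 3 + 2.66 = 5.66; true-score variance = 2.44 + 2.66 = 5.1; composite reliability = 0.9011.
Max component reliability = 0.9500.
Difference = 0.9011 − 0.9500 = -0.049.

-0.049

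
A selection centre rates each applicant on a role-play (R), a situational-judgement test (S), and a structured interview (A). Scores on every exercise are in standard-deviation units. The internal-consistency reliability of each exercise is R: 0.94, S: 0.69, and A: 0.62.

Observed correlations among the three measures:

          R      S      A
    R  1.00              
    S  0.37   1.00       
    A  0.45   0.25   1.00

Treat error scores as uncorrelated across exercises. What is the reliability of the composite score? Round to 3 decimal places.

0.854

Var(R+S+A) = 3 + 2·[0.37 + 0.45 + 0.25] = 3 + 2.14 = 5.14.
Under uncorrelated errors the observed covariances equal the true-score covariances, so only the own-variance terms attenuate.
True-score variance = [0.94 + 0.69 + 0.62] + 2.14 = 2.25 + 2.14 = 4.39.
Reliability = 4.39 / 5.14 = 0.854.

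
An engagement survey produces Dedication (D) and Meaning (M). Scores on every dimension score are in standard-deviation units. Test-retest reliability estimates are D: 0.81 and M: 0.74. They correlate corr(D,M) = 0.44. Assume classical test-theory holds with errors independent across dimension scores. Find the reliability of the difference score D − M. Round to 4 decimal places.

Var(D−M) = 1 + 1 − 2·0.44 = 2 − 0.88 = 1.12.
Because errors are independent across components, Cov(Tᵢ,Tⱼ) = Cov(Xᵢ,Xⱼ); the off-diagonal part of the true-score variance is the same as above.
True-score variance = [0.81 + 0.74] − 0.88 = 1.55 − 0.88 = 0.67.
Reliability = 0.67 / 1.12 = 0.5982.

0.5982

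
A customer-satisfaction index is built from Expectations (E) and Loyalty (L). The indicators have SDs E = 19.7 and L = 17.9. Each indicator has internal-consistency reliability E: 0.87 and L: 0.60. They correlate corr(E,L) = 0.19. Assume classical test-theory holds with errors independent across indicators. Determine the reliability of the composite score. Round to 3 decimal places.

0.788

Var(E+L) = 19.7² + 17.9² + 2·[19.7·17.9·0.19] = 708.5 + 133.999 = 842.499.
Because errors are independent across components, Cov(Tᵢ,Tⱼ) = Cov(Xᵢ,Xⱼ); the off-diagonal part of the true-score variance is the same as above.
True-score variance = [19.7²·0.87 + 17.9²·0.60] + 133.999 = 529.884 + 133.999 = 663.884.
Reliability = 663.884 / 842.499 = 0.788.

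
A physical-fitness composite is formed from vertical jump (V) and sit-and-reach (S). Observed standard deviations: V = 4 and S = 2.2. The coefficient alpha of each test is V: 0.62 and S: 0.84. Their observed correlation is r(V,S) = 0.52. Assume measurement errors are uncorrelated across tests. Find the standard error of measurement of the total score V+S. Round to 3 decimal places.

2.618

Var(total) = 20.84 + 9.152 = 29.992.
True-score variance = 13.9856 + 9.152 = 23.1376, so reliability = 0.7715.
Error variance = 29.992 − 23.1376 = 6.8544; SEM = √6.8544 = 2.618.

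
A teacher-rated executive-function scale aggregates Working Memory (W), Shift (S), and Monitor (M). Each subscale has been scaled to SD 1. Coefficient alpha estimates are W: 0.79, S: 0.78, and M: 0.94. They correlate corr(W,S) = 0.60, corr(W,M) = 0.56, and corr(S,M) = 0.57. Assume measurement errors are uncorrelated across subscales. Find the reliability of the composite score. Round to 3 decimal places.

Var(W+S+M) = 3 + 2·[0.60 + 0.56 + 0.57] = 3 + 3.46 = 6.46.
Because errors are independent across components, Cov(Tᵢ,Tⱼ) = Cov(Xᵢ,Xⱼ); the off-diagonal part of the true-score variance is the same as above.
True-score variance = [0.79 + 0.78 + 0.94] + 3.46 = 2.51 + 3.46 = 5.97.
Reliability = 5.97 / 6.46 = 0.924.

0.924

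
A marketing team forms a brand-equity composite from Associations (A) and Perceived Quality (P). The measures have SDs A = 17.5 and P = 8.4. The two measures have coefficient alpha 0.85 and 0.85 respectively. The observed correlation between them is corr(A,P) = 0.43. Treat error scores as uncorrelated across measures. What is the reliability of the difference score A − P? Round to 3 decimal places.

Var(A−P) = 17.5² + 8.4² − 2·17.5·8.4·0.43 = 376.81 − 126.42 = 250.39.
Because errors are independent across components, Cov(Tᵢ,Tⱼ) = Cov(Xᵢ,Xⱼ); the off-diagonal part of the true-score variance is the same as above.
True-score variance = [17.5²·0.85 + 8.4²·0.85] − 126.42 = 320.288 − 126.42 = 193.868.
Reliability = 193.868 / 250.39 = 0.774.

0.774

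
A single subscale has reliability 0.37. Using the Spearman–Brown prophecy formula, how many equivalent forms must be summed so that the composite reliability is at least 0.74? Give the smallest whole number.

5

k ≥ ρ*(1−ρ₁)/(ρ₁(1−ρ*)) = 0.74·0.63 / (0.37·0.26) = 4.846.
Smallest integer k = 5.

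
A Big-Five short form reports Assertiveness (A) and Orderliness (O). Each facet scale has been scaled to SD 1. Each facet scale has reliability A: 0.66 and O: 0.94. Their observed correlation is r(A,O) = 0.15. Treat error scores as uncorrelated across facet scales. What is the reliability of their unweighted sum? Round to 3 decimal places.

Var(A+O) = 2 + 2·[0.15] = 2 + 0.3 = 2.3.
Under uncorrelated errors the observed covariances equal the true-score covariances, so only the own-variance terms attenuate.
True-score variance = [0.66 + 0.94] + 0.3 = 1.6 + 0.3 = 1.9.
Reliability = 1.9 / 2.3 = 0.826.

0.826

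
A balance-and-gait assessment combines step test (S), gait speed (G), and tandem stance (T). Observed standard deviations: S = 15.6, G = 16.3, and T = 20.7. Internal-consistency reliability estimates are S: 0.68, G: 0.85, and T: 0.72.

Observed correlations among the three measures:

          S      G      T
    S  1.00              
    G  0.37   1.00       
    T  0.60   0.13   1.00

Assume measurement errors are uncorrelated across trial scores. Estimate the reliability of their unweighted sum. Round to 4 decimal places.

0.8515

Var(S+G+T) = 15.6² + 16.3² + 20.7² + 2·[15.6·16.3·0.37 + 15.6·20.7·0.60 + 16.3·20.7·0.13] = 937.54 + 663.398 = 1600.94.
Under uncorrelated errors the observed covariances equal the true-score covariances, so only the own-variance terms attenuate.
True-score variance = [15.6²·0.68 + 16.3²·0.85 + 20.7²·0.72] + 663.398 = 699.834 + 663.398 = 1363.23.
Reliability = 1363.23 / 1600.94 = 0.8515.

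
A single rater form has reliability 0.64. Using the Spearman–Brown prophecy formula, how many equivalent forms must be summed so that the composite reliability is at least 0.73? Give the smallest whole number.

k ≥ ρ*(1−ρ₁)/(ρ₁(1−ρ*)) = 0.73·0.36 / (0.64·0.27) = 1.521.
Smallest integer k = 2.

2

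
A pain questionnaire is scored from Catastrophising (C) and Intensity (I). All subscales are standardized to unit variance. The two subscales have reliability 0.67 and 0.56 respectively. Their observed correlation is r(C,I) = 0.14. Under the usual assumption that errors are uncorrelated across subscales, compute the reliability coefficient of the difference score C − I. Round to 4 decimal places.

0.5523

Var(C−I) = 1 + 1 − 2·0.14 = 2 − 0.28 = 1.72.
Because errors are independent across components, Cov(Tᵢ,Tⱼ) = Cov(Xᵢ,Xⱼ); the off-diagonal part of the true-score variance is the same as above.
True-score variance = [0.67 + 0.56] − 0.28 = 1.23 − 0.28 = 0.95.
Reliability = 0.95 / 1.72 = 0.5523.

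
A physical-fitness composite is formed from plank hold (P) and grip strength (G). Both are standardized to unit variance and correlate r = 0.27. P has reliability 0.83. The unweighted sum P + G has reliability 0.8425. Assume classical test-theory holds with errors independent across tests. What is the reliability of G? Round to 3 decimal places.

Var(P+G) = 2 + 2·0.27 = 2.540.
True-score variance = ρ_P + ρ_G + 2·0.27, so 0.8425 = (0.83 + ρ_G + 0.54) / 2.540.
ρ_G = 0.8425·2.540 − 0.83 − 0.54 = 0.770.

0.770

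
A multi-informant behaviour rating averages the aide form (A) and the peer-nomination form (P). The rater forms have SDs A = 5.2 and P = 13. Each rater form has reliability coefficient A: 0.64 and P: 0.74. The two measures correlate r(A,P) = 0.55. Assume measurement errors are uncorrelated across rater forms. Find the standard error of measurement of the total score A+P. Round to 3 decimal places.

7.326

Var(total) = 196.04 + 74.36 = 270.4.
True-score variance = 142.366 + 74.36 = 216.726, so reliability = 0.8015.
Error variance = 270.4 − 216.726 = 53.6744; SEM = √53.6744 = 7.326.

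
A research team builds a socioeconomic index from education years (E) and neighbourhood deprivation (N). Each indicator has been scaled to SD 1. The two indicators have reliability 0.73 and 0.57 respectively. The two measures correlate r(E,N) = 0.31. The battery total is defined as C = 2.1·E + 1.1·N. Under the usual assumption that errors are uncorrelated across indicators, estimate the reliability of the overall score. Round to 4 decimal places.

Var(C) = 2.1² + 1.1² + 2·[2.31·0.31] = 5.62 + 1.4322 = 7.0522.
Because errors are independent across components, Cov(Tᵢ,Tⱼ) = Cov(Xᵢ,Xⱼ); the off-diagonal part of the true-score variance is the same as above.
True-score variance = [2.1²·0.73 + 1.1²·0.57] + 1.4322 = 3.909 + 1.4322 = 5.3412.
Reliability = 5.3412 / 7.0522 = 0.7574.

0.7574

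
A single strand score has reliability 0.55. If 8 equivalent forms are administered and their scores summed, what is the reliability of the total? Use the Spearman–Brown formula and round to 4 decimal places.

0.9072

ρ_k = kρ / (1 + (k−1)ρ) = 8·0.55 / (1 + 7·0.55) = 4.400 / 4.850 = 0.9072.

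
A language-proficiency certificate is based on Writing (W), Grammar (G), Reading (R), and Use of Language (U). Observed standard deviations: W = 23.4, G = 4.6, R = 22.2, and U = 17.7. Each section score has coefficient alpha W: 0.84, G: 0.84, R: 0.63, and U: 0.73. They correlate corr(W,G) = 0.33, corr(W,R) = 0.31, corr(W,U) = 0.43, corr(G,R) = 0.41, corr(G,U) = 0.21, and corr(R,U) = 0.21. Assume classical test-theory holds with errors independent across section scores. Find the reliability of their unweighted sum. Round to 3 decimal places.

Var(W+G+R+U) = 23.4² + 4.6² + 22.2² + 17.7² + 2·[23.4·4.6·0.33 + 23.4·22.2·0.31 + 23.4·17.7·0.43 + 4.6·22.2·0.41 + 4.6·17.7·0.21 + 22.2·17.7·0.21] = 1374.85 + 1032.28 = 2407.13.
With uncorrelated errors the cross-covariances are all true-score covariance, so they carry over unchanged; only the diagonal terms shrink to ρᵢσᵢ².
True-score variance = [23.4²·0.84 + 4.6²·0.84 + 22.2²·0.63 + 17.7²·0.73] + 1032.28 = 1016.92 + 1032.28 = 2049.2.
Reliability = 2049.2 / 2407.13 = 0.851.

0.851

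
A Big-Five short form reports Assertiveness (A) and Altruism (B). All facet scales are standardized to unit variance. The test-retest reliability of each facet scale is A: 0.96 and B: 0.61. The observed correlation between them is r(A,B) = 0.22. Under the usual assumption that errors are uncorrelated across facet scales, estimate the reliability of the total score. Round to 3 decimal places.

Var(A+B) = 2 + 2·[0.22] = 2 + 0.44 = 2.44.
Because errors are independent across components, Cov(Tᵢ,Tⱼ) = Cov(Xᵢ,Xⱼ); the off-diagonal part of the true-score variance is the same as above.
True-score variance = [0.96 + 0.61] + 0.44 = 1.57 + 0.44 = 2.01.
Reliability = 2.01 / 2.44 = 0.824.

0.824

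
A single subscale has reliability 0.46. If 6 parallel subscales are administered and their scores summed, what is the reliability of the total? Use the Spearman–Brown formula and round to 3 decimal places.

ρ_k = kρ / (1 + (k−1)ρ) = 6·0.46 / (1 + 5·0.46) = 2.760 / 3.300 = 0.836.

0.836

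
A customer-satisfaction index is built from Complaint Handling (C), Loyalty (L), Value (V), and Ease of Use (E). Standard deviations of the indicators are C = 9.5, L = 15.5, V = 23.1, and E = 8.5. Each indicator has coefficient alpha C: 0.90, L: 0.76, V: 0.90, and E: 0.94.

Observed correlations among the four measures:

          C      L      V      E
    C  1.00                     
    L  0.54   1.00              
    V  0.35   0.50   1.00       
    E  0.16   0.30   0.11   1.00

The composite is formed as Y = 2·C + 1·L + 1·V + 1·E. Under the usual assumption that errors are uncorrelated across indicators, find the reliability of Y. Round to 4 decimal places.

Var(Y) = 2²·9.5² + 15.5² + 23.1² + 8.5² + 2·[2·9.5·15.5·0.54 + 2·9.5·23.1·0.35 + 2·9.5·8.5·0.16 + 15.5·23.1·0.50 + 15.5·8.5·0.30 + 23.1·8.5·0.11] = 1207.11 + 1157.27 = 2364.38.
Under uncorrelated errors the observed covariances equal the true-score covariances, so only the own-variance terms attenuate.
True-score variance = [2²·9.5²·0.90 + 15.5²·0.76 + 23.1²·0.90 + 8.5²·0.94] + 1157.27 = 1055.65 + 1157.27 = 2212.92.
Reliability = 2212.92 / 2364.38 = 0.9359.

0.9359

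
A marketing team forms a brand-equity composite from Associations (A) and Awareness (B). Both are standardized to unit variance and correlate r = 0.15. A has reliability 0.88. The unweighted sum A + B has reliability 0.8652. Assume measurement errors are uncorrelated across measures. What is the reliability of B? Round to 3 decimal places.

Var(A+B) = 2 + 2·0.15 = 2.300.
True-score variance = ρ_A + ρ_B + 2·0.15, so 0.8652 = (0.88 + ρ_B + 0.30) / 2.300.
ρ_B = 0.8652·2.300 − 0.88 − 0.30 = 0.810.

0.810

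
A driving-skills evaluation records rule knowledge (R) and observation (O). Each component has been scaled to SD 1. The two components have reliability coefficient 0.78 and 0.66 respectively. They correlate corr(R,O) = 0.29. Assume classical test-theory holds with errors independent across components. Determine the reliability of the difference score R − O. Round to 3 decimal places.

0.606

Var(R−O) = 1 + 1 − 2·0.29 = 2 − 0.58 = 1.42.
Under uncorrelated errors the observed covariances equal the true-score covariances, so only the own-variance terms attenuate.
True-score variance = [0.78 + 0.66] − 0.58 = 1.44 − 0.58 = 0.86.
Reliability = 0.86 / 1.42 = 0.606.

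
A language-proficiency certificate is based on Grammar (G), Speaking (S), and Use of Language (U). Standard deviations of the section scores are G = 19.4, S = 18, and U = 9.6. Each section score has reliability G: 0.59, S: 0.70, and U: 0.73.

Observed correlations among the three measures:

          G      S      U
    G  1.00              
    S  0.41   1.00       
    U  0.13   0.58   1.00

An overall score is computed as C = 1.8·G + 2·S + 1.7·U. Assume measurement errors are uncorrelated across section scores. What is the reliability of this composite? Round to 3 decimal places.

0.793

Var(C) = 1.8²·19.4² + 2²·18² + 1.7²·9.6² + 2·[3.6·19.4·18·0.41 + 3.06·19.4·9.6·0.13 + 3.4·18·9.6·0.58] = 2781.75 + 1860.53 = 4642.28.
Because errors are independent across components, Cov(Tᵢ,Tⱼ) = Cov(Xᵢ,Xⱼ); the off-diagonal part of the true-score variance is the same as above.
True-score variance = [1.8²·19.4²·0.59 + 2²·18²·0.70 + 1.7²·9.6²·0.73] + 1860.53 = 1821.08 + 1860.53 = 3681.61.
Reliability = 3681.61 / 4642.28 = 0.793.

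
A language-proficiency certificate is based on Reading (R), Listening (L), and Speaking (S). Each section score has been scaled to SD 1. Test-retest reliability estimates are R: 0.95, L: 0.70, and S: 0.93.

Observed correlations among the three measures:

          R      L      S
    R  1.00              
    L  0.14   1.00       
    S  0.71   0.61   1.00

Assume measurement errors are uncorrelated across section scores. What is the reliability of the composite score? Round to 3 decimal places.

0.929

Var(R+L+S) = 3 + 2·[0.14 + 0.71 + 0.61] = 3 + 2.92 = 5.92.
Because errors are independent across components, Cov(Tᵢ,Tⱼ) = Cov(Xᵢ,Xⱼ); the off-diagonal part of the true-score variance is the same as above.
True-score variance = [0.95 + 0.70 + 0.93] + 2.92 = 2.58 + 2.92 = 5.5.
Reliability = 5.5 / 5.92 = 0.929.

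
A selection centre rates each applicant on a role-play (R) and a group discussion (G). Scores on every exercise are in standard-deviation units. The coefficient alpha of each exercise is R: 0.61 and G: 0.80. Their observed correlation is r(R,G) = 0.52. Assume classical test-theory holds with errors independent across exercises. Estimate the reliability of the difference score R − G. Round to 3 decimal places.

0.385

Var(R−G) = 1 + 1 − 2·0.52 = 2 − 1.04 = 0.96.
With uncorrelated errors the cross-covariances are all true-score covariance, so they carry over unchanged; only the diagonal terms shrink to ρᵢσᵢ².
True-score variance = [0.61 + 0.80] − 1.04 = 1.41 − 1.04 = 0.37.
Reliability = 0.37 / 0.96 = 0.385.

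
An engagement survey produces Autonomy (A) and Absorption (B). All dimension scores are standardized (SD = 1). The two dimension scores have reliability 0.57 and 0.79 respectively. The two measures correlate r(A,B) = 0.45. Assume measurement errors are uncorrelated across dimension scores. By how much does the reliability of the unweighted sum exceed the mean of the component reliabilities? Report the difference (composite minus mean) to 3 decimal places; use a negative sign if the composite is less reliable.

Var(sum) = 2 + 0.9 = 2.9; true-score variance = 1.36 + 0.9 = 2.26; composite reliability = 0.7793.
Mean component reliability = 0.6800.
Difference = 0.7793 − 0.6800 = 0.099.

0.099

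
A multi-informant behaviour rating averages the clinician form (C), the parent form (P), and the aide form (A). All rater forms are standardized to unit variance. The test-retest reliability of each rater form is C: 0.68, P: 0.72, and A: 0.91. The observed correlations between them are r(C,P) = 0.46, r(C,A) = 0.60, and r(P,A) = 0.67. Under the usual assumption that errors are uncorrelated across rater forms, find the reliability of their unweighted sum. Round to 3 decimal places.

Var(C+P+A) = 3 + 2·[0.46 + 0.60 + 0.67] = 3 + 3.46 = 6.46.
Because errors are independent across components, Cov(Tᵢ,Tⱼ) = Cov(Xᵢ,Xⱼ); the off-diagonal part of the true-score variance is the same as above.
True-score variance = [0.68 + 0.72 + 0.91] + 3.46 = 2.31 + 3.46 = 5.77.
Reliability = 5.77 / 6.46 = 0.893.

0.893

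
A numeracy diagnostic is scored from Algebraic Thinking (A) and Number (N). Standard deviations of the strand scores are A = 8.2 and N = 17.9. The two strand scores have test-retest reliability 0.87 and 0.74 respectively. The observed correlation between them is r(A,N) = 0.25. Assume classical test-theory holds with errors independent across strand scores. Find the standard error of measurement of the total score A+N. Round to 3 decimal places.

Var(total) = 387.65 + 73.39 = 461.04.
True-score variance = 295.602 + 73.39 = 368.992, so reliability = 0.8003.
Error variance = 461.04 − 368.992 = 92.0478; SEM = √92.0478 = 9.594.

9.594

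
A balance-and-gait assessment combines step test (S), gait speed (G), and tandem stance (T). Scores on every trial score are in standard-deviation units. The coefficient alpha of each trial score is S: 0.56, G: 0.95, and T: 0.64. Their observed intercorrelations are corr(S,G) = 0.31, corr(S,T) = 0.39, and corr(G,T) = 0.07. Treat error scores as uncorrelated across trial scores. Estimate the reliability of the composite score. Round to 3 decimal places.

0.813

Var(S+G+T) = 3 + 2·[0.31 + 0.39 + 0.07] = 3 + 1.54 = 4.54.
Because errors are independent across components, Cov(Tᵢ,Tⱼ) = Cov(Xᵢ,Xⱼ); the off-diagonal part of the true-score variance is the same as above.
True-score variance = [0.56 + 0.95 + 0.64] + 1.54 = 2.15 + 1.54 = 3.69.
Reliability = 3.69 / 4.54 = 0.813.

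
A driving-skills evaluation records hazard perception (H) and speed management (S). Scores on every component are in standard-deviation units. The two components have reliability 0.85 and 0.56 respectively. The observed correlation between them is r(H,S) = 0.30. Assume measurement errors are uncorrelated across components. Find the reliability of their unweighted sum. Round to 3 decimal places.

0.773

Var(H+S) = 2 + 2·[0.30] = 2 + 0.6 = 2.6.
Under uncorrelated errors the observed covariances equal the true-score covariances, so only the own-variance terms attenuate.
True-score variance = [0.85 + 0.56] + 0.6 = 1.41 + 0.6 = 2.01.
Reliability = 2.01 / 2.6 = 0.773.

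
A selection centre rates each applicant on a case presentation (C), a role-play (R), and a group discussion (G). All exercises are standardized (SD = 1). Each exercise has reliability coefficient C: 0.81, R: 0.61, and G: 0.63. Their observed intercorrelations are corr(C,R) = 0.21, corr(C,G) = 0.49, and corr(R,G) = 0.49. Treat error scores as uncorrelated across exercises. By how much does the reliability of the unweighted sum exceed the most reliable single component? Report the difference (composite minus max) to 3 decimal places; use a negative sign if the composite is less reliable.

Var(sum) = 3 + 2.38 = 5.38; true-score variance = 2.05 + 2.38 = 4.43; composite reliability = 0.8234.
Max component reliability = 0.8100.
Difference = 0.8234 − 0.8100 = 0.013.

0.013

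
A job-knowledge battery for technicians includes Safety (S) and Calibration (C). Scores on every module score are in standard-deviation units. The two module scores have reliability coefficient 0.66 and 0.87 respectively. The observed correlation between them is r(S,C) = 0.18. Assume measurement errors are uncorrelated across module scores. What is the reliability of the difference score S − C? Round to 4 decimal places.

Var(S−C) = 1 + 1 − 2·0.18 = 2 − 0.36 = 1.64.
Because errors are independent across components, Cov(Tᵢ,Tⱼ) = Cov(Xᵢ,Xⱼ); the off-diagonal part of the true-score variance is the same as above.
True-score variance = [0.66 + 0.87] − 0.36 = 1.53 − 0.36 = 1.17.
Reliability = 1.17 / 1.64 = 0.7134.

0.7134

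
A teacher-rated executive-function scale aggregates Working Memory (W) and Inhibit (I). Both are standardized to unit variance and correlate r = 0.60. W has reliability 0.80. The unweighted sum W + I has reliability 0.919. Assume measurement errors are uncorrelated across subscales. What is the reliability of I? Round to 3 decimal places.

Var(W+I) = 2 + 2·0.60 = 3.200.
True-score variance = ρ_W + ρ_I + 2·0.60, so 0.919 = (0.80 + ρ_I + 1.20) / 3.200.
ρ_I = 0.919·3.200 − 0.80 − 1.20 = 0.941.

0.941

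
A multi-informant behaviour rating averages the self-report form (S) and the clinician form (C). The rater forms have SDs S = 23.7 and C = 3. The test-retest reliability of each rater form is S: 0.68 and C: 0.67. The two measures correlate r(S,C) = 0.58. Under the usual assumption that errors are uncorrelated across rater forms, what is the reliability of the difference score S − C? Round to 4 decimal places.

0.6258

Var(S−C) = 23.7² + 3² − 2·23.7·3·0.58 = 570.69 − 82.476 = 488.214.
Because errors are independent across components, Cov(Tᵢ,Tⱼ) = Cov(Xᵢ,Xⱼ); the off-diagonal part of the true-score variance is the same as above.
True-score variance = [23.7²·0.68 + 3²·0.67] − 82.476 = 387.979 − 82.476 = 305.503.
Reliability = 305.503 / 488.214 = 0.6258.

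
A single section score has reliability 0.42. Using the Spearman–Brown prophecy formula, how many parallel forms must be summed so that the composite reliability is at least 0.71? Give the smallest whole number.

4

k ≥ ρ*(1−ρ₁)/(ρ₁(1−ρ*)) = 0.71·0.58 / (0.42·0.29) = 3.381.
Smallest integer k = 4.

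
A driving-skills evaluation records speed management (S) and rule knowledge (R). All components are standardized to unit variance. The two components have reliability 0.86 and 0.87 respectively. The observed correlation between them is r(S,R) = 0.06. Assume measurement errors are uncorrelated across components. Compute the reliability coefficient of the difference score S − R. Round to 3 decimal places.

Var(S−R) = 1 + 1 − 2·0.06 = 2 − 0.12 = 1.88.
Because errors are independent across components, Cov(Tᵢ,Tⱼ) = Cov(Xᵢ,Xⱼ); the off-diagonal part of the true-score variance is the same as above.
True-score variance = [0.86 + 0.87] − 0.12 = 1.73 − 0.12 = 1.61.
Reliability = 1.61 / 1.88 = 0.856.

0.856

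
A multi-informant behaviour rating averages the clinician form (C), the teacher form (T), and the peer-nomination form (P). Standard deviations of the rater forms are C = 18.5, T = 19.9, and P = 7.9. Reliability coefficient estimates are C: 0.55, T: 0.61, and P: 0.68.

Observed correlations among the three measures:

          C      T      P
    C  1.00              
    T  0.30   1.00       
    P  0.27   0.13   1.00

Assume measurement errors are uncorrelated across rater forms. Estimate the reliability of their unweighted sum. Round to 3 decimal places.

Var(C+T+P) = 18.5² + 19.9² + 7.9² + 2·[18.5·19.9·0.30 + 18.5·7.9·0.27 + 19.9·7.9·0.13] = 800.67 + 340.686 = 1141.36.
Because errors are independent across components, Cov(Tᵢ,Tⱼ) = Cov(Xᵢ,Xⱼ); the off-diagonal part of the true-score variance is the same as above.
True-score variance = [18.5²·0.55 + 19.9²·0.61 + 7.9²·0.68] + 340.686 = 472.242 + 340.686 = 812.928.
Reliability = 812.928 / 1141.36 = 0.712.

0.712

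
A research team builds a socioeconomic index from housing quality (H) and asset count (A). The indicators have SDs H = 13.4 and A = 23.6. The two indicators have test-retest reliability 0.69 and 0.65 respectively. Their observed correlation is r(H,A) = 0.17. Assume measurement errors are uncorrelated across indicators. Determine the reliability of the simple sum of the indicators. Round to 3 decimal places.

Var(H+A) = 13.4² + 23.6² + 2·[13.4·23.6·0.17] = 736.52 + 107.522 = 844.042.
Because errors are independent across components, Cov(Tᵢ,Tⱼ) = Cov(Xᵢ,Xⱼ); the off-diagonal part of the true-score variance is the same as above.
True-score variance = [13.4²·0.69 + 23.6²·0.65] + 107.522 = 485.92 + 107.522 = 593.442.
Reliability = 593.442 / 844.042 = 0.703.

0.703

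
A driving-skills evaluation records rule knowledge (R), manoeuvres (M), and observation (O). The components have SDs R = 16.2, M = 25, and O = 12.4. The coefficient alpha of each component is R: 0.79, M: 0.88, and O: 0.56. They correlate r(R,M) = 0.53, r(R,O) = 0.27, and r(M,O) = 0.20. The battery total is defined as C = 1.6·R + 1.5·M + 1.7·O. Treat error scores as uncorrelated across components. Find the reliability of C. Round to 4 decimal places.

Var(C) = 1.6²·16.2² + 1.5²·25² + 1.7²·12.4² + 2·[2.4·16.2·25·0.53 + 2.72·16.2·12.4·0.27 + 2.55·25·12.4·0.20] = 2522.46 + 1641.57 = 4164.04.
Under uncorrelated errors the observed covariances equal the true-score covariances, so only the own-variance terms attenuate.
True-score variance = [1.6²·16.2²·0.79 + 1.5²·25²·0.88 + 1.7²·12.4²·0.56] + 1641.57 = 2017.1 + 1641.57 = 3658.68.
Reliability = 3658.68 / 4164.04 = 0.8786.

0.8786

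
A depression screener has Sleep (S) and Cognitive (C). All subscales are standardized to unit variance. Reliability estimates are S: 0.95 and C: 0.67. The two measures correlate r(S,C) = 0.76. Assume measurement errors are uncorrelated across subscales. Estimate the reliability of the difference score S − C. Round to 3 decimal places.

0.208

Var(S−C) = 1 + 1 − 2·0.76 = 2 − 1.52 = 0.48.
With uncorrelated errors the cross-covariances are all true-score covariance, so they carry over unchanged; only the diagonal terms shrink to ρᵢσᵢ².
True-score variance = [0.95 + 0.67] − 1.52 = 1.62 − 1.52 = 0.1.
Reliability = 0.1 / 0.48 = 0.208.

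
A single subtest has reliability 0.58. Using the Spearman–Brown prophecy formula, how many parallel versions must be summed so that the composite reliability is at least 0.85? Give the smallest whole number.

5

k ≥ ρ*(1−ρ₁)/(ρ₁(1−ρ*)) = 0.85·0.42 / (0.58·0.15) = 4.103.
Smallest integer k = 5.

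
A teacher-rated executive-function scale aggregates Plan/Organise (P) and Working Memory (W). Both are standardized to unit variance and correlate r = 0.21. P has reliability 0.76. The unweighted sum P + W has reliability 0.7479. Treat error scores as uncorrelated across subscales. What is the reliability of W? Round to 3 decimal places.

0.630

Var(P+W) = 2 + 2·0.21 = 2.420.
True-score variance = ρ_P + ρ_W + 2·0.21, so 0.7479 = (0.76 + ρ_W + 0.42) / 2.420.
ρ_W = 0.7479·2.420 − 0.76 − 0.42 = 0.630.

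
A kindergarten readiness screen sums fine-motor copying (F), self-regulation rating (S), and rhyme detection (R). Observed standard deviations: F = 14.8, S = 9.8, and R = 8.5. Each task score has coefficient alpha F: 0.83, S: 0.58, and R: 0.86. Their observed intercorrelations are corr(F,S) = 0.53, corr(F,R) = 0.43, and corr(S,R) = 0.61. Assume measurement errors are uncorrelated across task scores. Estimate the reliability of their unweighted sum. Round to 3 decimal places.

0.883

Var(F+S+R) = 14.8² + 9.8² + 8.5² + 2·[14.8·9.8·0.53 + 14.8·8.5·0.43 + 9.8·8.5·0.61] = 387.33 + 363.556 = 750.886.
Because errors are independent across components, Cov(Tᵢ,Tⱼ) = Cov(Xᵢ,Xⱼ); the off-diagonal part of the true-score variance is the same as above.
True-score variance = [14.8²·0.83 + 9.8²·0.58 + 8.5²·0.86] + 363.556 = 299.641 + 363.556 = 663.198.
Reliability = 663.198 / 750.886 = 0.883.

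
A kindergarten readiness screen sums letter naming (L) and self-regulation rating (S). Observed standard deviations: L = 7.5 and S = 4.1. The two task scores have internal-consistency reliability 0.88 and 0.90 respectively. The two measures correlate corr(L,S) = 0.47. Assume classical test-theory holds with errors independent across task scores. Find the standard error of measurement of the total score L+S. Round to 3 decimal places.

2.904

Var(total) = 73.06 + 28.905 = 101.965.
True-score variance = 64.629 + 28.905 = 93.534, so reliability = 0.9173.
Error variance = 101.965 − 93.534 = 8.431; SEM = √8.431 = 2.904.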